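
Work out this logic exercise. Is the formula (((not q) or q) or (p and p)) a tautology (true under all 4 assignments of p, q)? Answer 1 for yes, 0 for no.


Check all 4 assignments:
p=0, q=0: 1
p=0, q=1: 1
p=1, q=0: 1
p=1, q=1: 1
Satisfying count = 4/4.
Tautology iff count = 4: yes.

1


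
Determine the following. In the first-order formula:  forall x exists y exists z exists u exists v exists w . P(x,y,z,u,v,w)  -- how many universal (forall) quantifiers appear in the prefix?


Quantifier prefix: forall x exists y exists z exists u exists v exists w
Mark each quantifier type:
  U E E E E E
Universal count = 1, Existential count = 5
Asked for universal (forall) quantifiers: 1

1


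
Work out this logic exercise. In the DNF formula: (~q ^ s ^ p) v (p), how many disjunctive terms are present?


A DNF formula is a disjunction of terms (conjunctions).
Terms are separated by v.
Counting the disjuncts: 2 terms.

2


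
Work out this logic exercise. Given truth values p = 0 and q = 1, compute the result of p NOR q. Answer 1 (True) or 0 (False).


p = 0, q = 1
Operation: p NOR q
Evaluate: 0 NOR 1 = 0

0


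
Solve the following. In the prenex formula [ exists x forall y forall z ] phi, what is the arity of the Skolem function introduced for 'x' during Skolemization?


Quantifier prefix: exists x forall y forall z
'x' is existentially quantified at position 1.
No universal quantifiers precede it.
Skolem function arity = 0 (a Skolem constant)

0


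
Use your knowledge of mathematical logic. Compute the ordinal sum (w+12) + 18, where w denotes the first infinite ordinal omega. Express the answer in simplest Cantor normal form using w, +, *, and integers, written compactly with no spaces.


Compute (w+12) + 18.
Ordinal + is associative but NOT commutative; for finite n>0, n + w = w but w + n stays w+n.
By associativity: (w+12) + 18 = w + (12+18) = w+30.
Result = w+30

w+30


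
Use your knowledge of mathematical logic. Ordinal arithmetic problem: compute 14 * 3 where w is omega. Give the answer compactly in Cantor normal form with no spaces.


Compute 14 * 3.
Ordinal * is associative and left-distributive over +, but NOT commutative; for finite n>1, n*w = w but w*n stays w*n.
Both finite; ordinal * agrees with natural *: 14 * 3 = 42.
Result = 42

42


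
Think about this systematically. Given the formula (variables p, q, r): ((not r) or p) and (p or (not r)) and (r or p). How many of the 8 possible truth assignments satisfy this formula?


Evaluate all 8 assignments for p, q, r:
p=0, q=0, r=0: 0
p=0, q=0, r=1: 0
p=0, q=1, r=0: 0
p=0, q=1, r=1: 0
p=1, q=0, r=0: 1
p=1, q=0, r=1: 1
p=1, q=1, r=0: 1
p=1, q=1, r=1: 1
Satisfying count = 4

4


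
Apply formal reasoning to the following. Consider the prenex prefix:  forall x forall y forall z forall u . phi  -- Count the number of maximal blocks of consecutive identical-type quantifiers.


Quantifier-type sequence: A A A A  (A=forall, E=exists)
Group into maximal same-type runs:
  Ax4
Number of blocks = 1

1


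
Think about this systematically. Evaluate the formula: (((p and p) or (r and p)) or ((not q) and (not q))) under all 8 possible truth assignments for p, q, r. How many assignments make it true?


Check all 8 assignments:
p=0, q=0, r=0: 1
p=0, q=0, r=1: 1
p=0, q=1, r=0: 0
p=0, q=1, r=1: 0
p=1, q=0, r=0: 1
p=1, q=0, r=1: 1
p=1, q=1, r=0: 1
p=1, q=1, r=1: 1
Count of True = 6

6


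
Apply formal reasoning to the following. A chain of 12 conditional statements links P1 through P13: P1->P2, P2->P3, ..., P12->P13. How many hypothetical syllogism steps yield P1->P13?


With 12 implications in a chain connecting 13 propositions:
P1->P2, P2->P3, ..., P12->P13
Steps needed = (number of implications) - 1 = 12 - 1 = 11

11


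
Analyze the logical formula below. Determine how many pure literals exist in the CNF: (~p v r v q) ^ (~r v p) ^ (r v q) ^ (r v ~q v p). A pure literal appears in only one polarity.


Check each variable for pure literal status:
p: mixed (not pure)
q: mixed (not pure)
r: mixed (not pure)
Pure literal count = 0

0


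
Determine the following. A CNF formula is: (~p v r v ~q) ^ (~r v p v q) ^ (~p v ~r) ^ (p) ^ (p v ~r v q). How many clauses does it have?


A CNF formula is a conjunction of clauses.
Clauses are separated by ^.
Counting the conjuncts: 5 clauses.

5


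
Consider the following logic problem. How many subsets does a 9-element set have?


The power set of a set with n elements has 2^n elements.
|P(S)| = 2^9 = 512

512


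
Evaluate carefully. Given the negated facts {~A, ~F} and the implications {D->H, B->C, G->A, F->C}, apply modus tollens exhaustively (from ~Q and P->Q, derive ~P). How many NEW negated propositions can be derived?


Initial negated facts: {~A, ~F}
Apply modus tollens to closure:
  ~A and G->A  =>  ~G
Final negated: {~A, ~F, ~G}
New negations: {~G}
Count = 1

1


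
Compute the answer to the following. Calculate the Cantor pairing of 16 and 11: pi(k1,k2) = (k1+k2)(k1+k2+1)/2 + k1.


k1 + k2 = 27
(k1+k2)(k1+k2+1)/2 = 27 * 28 / 2 = 378
pi = 378 + 16 = 394

394


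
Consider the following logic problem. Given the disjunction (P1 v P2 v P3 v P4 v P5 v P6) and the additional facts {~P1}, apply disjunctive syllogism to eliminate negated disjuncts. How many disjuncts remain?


Original disjuncts (6): P1, P2, P3, P4, P5, P6
Negated (eliminate): ~P1
Remaining disjuncts: P2, P3, P4, P5, P6
Count = 6 - 1 = 5

5


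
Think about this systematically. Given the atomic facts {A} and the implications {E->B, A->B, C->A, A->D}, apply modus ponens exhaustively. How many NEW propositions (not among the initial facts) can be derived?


Initial facts: {A}
Apply modus ponens to closure:
  A and A->B  =>  B
  A and A->D  =>  D
Final known: {A, B, D}
New propositions: {B, D}
Count = 2

2


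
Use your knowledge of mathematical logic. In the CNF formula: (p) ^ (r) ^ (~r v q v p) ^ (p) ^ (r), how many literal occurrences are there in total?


Counting literals in each clause:
Clause 1: 1 literal(s)
Clause 2: 1 literal(s)
Clause 3: 3 literal(s)
Clause 4: 1 literal(s)
Clause 5: 1 literal(s)
Total = 7

7


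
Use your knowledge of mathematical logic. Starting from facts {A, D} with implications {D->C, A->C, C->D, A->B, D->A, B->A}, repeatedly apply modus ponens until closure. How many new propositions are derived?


Initial facts: {A, D}
Apply modus ponens to closure:
  D and D->C  =>  C
  A and A->B  =>  B
Final known: {A, B, C, D}
New propositions: {B, C}
Count = 2

2


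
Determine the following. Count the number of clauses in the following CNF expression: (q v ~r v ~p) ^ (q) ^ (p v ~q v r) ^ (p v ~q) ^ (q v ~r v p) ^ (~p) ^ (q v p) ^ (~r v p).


A CNF formula is a conjunction of clauses.
Clauses are separated by ^.
Counting the conjuncts: 8 clauses.

8


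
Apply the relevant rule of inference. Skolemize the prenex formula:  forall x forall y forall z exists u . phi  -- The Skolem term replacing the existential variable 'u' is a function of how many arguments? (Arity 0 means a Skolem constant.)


Quantifier prefix: forall x forall y forall z exists u
'u' is existentially quantified at position 4.
Universal variables preceding it: x, y, z
Skolem function arity = 3

3


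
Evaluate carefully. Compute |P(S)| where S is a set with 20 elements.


The power set of a set with n elements has 2^n elements.
|P(S)| = 2^20 = 1048576

1048576


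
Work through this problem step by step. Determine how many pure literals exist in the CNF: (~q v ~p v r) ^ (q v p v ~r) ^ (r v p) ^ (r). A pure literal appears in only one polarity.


Check each variable for pure literal status:
p: mixed (not pure)
q: mixed (not pure)
r: mixed (not pure)
Pure literal count = 0

0


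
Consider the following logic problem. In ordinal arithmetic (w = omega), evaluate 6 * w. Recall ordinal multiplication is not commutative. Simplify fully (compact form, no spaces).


Compute 6 * w.
Ordinal * is associative and left-distributive over +, but NOT commutative; for finite n>1, n*w = w but w*n stays w*n.
For finite n>0, n * w = sup{n*k : k<w} = w. So 6 * w = w.
Result = w

w


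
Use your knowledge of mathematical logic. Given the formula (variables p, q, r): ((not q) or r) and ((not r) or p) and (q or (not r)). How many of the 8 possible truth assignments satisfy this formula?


Evaluate all 8 assignments for p, q, r:
p=0, q=0, r=0: 1
p=0, q=0, r=1: 0
p=0, q=1, r=0: 0
p=0, q=1, r=1: 0
p=1, q=0, r=0: 1
p=1, q=0, r=1: 0
p=1, q=1, r=0: 0
p=1, q=1, r=1: 1
Satisfying count = 3

3


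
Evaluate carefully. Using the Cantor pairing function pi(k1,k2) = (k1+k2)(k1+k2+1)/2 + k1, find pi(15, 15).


k1 + k2 = 30
(k1+k2)(k1+k2+1)/2 = 30 * 31 / 2 = 465
pi = 465 + 15 = 480

480


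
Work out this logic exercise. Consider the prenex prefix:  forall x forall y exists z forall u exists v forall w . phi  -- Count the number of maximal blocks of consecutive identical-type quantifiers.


Quantifier-type sequence: A A E A E A  (A=forall, E=exists)
Group into maximal same-type runs:
  Ax2 | Ex1 | Ax1 | Ex1 | Ax1
Number of blocks = 5

5


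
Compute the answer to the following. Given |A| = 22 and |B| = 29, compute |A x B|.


The Cartesian product A x B contains all ordered pairs (a, b).
|A x B| = |A| * |B| = 22 * 29 = 638

638


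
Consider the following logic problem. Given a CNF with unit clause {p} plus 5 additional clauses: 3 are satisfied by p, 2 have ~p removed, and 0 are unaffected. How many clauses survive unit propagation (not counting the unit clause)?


Satisfied (removed): 3
Shortened (remain): 2
Unchanged (remain): 0
Remaining = 2 + 0 = 2

2


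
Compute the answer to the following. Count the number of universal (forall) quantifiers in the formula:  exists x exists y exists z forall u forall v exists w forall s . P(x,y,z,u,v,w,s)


Quantifier prefix: exists x exists y exists z forall u forall v exists w forall s
Mark each quantifier type:
  E E E U U E U
Universal count = 3, Existential count = 4
Asked for universal (forall) quantifiers: 3

3


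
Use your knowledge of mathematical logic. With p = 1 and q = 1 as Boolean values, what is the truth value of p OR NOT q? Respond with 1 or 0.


p = 1, q = 1
Operation: p OR NOT q
Evaluate: 1 OR NOT 1 = 1

1


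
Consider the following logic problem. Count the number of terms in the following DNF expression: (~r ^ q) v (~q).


A DNF formula is a disjunction of terms (conjunctions).
Terms are separated by v.
Counting the disjuncts: 2 terms.

2


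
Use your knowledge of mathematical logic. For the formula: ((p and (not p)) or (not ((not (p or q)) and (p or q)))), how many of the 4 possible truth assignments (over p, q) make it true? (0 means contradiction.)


Check all 4 assignments:
p=0, q=0: 1
p=0, q=1: 1
p=1, q=0: 1
p=1, q=1: 1
Count of True = 4

4


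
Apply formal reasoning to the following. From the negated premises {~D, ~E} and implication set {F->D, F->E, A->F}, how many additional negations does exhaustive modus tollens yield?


Initial negated facts: {~D, ~E}
Apply modus tollens to closure:
  ~D and F->D  =>  ~F
  ~F and A->F  =>  ~A
Final negated: {~A, ~D, ~E, ~F}
New negations: {~A, ~F}
Count = 2

2


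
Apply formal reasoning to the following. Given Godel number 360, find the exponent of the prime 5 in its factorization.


Factorize 360 by dividing by 5 repeatedly.
Division steps: 5 divides 360 exactly 1 time(s).
Exponent of 5 = 1

1


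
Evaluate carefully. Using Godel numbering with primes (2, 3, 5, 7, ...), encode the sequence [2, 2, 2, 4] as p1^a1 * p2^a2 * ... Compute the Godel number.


Encode each element as an exponent of the corresponding prime:
  2^2 = 4
  3^2 = 9
  5^2 = 25
  7^4 = 2401
Product = 4 * 9 * 25 * 2401 = 2160900

2160900


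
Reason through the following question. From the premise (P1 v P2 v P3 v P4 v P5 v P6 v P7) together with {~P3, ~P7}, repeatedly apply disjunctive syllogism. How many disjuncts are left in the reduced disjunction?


Original disjuncts (7): P1, P2, P3, P4, P5, P6, P7
Negated (eliminate): ~P3, ~P7
Remaining disjuncts: P1, P2, P4, P5, P6
Count = 7 - 2 = 5

5


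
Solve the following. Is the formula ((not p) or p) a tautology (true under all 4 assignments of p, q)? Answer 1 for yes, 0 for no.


Check all 4 assignments:
p=0, q=0: 1
p=0, q=1: 1
p=1, q=0: 1
p=1, q=1: 1
Satisfying count = 4/4.
Tautology iff count = 4: yes.

1


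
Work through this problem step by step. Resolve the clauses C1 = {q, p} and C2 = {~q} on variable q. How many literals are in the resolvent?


Remove q from C1 and ~q from C2.
C1 remainder: {p}
C2 remainder: {}
Union (resolvent): {p}
Resolvent has 1 literal(s).

1


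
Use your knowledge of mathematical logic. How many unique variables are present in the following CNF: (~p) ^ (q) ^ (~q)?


Identify each variable that appears in the formula.
Variables found: p, q
Count = 2

2


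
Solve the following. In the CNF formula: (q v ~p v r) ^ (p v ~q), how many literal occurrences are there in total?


Counting literals in each clause:
Clause 1: 3 literal(s)
Clause 2: 2 literal(s)
Total = 5

5


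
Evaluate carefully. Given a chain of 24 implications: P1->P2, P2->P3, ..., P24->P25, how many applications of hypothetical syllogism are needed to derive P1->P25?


With 24 implications in a chain connecting 25 propositions:
P1->P2, P2->P3, ..., P24->P25
Steps needed = (number of implications) - 1 = 24 - 1 = 23

23


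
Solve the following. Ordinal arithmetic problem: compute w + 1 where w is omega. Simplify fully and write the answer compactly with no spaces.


Compute w + 1.
Ordinal + is associative but NOT commutative; for finite n>0, n + w = w but w + n stays w+n.
w + 1 is already in normal form (a successor ordinal beyond w).
Result = w+1

w+1


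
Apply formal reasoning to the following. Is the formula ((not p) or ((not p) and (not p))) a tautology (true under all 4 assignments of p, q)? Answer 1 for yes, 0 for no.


Check all 4 assignments:
p=0, q=0: 1
p=0, q=1: 1
p=1, q=0: 0
p=1, q=1: 0
Satisfying count = 2/4.
Tautology iff count = 4: no.

0


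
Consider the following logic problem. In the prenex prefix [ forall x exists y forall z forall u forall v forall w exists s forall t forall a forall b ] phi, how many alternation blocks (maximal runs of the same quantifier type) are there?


Quantifier-type sequence: A E A A A A E A A A  (A=forall, E=exists)
Group into maximal same-type runs:
  Ax1 | Ex1 | Ax4 | Ex1 | Ax3
Number of blocks = 5

5


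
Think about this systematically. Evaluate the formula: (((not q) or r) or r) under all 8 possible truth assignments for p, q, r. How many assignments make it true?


Check all 8 assignments:
p=0, q=0, r=0: 1
p=0, q=0, r=1: 1
p=0, q=1, r=0: 0
p=0, q=1, r=1: 1
p=1, q=0, r=0: 1
p=1, q=0, r=1: 1
p=1, q=1, r=0: 0
p=1, q=1, r=1: 1
Count of True = 6

6


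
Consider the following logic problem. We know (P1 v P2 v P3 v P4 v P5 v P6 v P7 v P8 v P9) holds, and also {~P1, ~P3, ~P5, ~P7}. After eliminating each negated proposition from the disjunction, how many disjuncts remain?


Original disjuncts (9): P1, P2, P3, P4, P5, P6, P7, P8, P9
Negated (eliminate): ~P1, ~P3, ~P5, ~P7
Remaining disjuncts: P2, P4, P6, P8, P9
Count = 9 - 4 = 5

5


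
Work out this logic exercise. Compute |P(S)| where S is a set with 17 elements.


The power set of a set with n elements has 2^n elements.
|P(S)| = 2^17 = 131072

131072


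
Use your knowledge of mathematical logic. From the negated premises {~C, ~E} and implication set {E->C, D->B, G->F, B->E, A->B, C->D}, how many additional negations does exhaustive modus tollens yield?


Initial negated facts: {~C, ~E}
Apply modus tollens to closure:
  ~E and B->E  =>  ~B
  ~B and A->B  =>  ~A
  ~B and D->B  =>  ~D
Final negated: {~A, ~B, ~C, ~D, ~E}
New negations: {~A, ~B, ~D}
Count = 3

3


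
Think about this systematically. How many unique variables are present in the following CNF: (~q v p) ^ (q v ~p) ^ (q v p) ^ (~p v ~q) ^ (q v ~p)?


Identify each variable that appears in the formula.
Variables found: p, q
Count = 2

2


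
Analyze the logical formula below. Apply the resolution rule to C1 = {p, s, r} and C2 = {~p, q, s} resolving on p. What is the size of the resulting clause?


Remove p from C1 and ~p from C2.
C1 remainder: {s, r}
C2 remainder: {q, s}
Union (resolvent): {q, r, s}
Resolvent has 3 literal(s).

3


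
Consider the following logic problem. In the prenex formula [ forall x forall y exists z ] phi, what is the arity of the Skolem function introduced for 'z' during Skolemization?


Quantifier prefix: forall x forall y exists z
'z' is existentially quantified at position 3.
Universal variables preceding it: x, y
Skolem function arity = 2

2


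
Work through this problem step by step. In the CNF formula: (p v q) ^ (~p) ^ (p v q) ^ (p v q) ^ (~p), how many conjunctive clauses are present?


A CNF formula is a conjunction of clauses.
Clauses are separated by ^.
Counting the conjuncts: 5 clauses.

5


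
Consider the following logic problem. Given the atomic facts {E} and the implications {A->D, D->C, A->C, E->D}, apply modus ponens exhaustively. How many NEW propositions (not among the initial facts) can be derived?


Initial facts: {E}
Apply modus ponens to closure:
  E and E->D  =>  D
  D and D->C  =>  C
Final known: {C, D, E}
New propositions: {C, D}
Count = 2

2


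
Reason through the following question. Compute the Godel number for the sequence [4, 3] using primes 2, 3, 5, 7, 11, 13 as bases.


Encode each element as an exponent of the corresponding prime:
  2^4 = 16
  3^3 = 27
Product = 16 * 27 = 432

432


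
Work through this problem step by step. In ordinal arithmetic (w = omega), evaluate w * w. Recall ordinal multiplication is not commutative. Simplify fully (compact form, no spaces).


Compute w * w.
Ordinal * is associative and left-distributive over +, but NOT commutative; for finite n>1, n*w = w but w*n stays w*n.
w * w = w^2 by definition.
Result = w^2

w^2


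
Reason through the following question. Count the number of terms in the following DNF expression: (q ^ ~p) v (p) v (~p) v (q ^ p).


A DNF formula is a disjunction of terms (conjunctions).
Terms are separated by v.
Counting the disjuncts: 4 terms.

4


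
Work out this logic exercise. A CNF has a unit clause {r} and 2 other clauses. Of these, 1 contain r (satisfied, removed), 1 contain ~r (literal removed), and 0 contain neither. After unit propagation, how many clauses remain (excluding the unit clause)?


Satisfied (removed): 1
Shortened (remain): 1
Unchanged (remain): 0
Remaining = 1 + 0 = 1

1


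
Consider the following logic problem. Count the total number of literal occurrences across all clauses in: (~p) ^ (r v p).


Counting literals in each clause:
Clause 1: 1 literal(s)
Clause 2: 2 literal(s)
Total = 3

3


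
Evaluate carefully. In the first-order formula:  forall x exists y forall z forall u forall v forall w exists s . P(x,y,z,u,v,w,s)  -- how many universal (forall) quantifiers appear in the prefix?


Quantifier prefix: forall x exists y forall z forall u forall v forall w exists s
Mark each quantifier type:
  U E U U U U E
Universal count = 5, Existential count = 2
Asked for universal (forall) quantifiers: 5

5


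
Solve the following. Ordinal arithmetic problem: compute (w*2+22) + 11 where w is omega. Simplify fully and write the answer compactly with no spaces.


Compute (w*2+22) + 11.
Ordinal + is associative but NOT commutative; for finite n>0, n + w = w but w + n stays w+n.
By associativity: (w*2+22) + 11 = w*2 + (22+11) = w*2+33.
Result = w*2+33

w*2+33


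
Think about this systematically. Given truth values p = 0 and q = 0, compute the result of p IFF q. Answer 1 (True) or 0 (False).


p = 0, q = 0
Operation: p IFF q
Evaluate: 0 IFF 0 = 1

1


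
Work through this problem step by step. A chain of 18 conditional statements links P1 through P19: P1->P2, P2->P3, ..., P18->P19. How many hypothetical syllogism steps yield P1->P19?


With 18 implications in a chain connecting 19 propositions:
P1->P2, P2->P3, ..., P18->P19
Steps needed = (number of implications) - 1 = 18 - 1 = 17

17


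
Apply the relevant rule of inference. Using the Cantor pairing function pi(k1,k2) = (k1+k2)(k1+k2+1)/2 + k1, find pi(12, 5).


k1 + k2 = 17
(k1+k2)(k1+k2+1)/2 = 17 * 18 / 2 = 153
pi = 153 + 12 = 165

165


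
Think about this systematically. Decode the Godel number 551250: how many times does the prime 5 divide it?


Factorize 551250 by dividing by 5 repeatedly.
Division steps: 5 divides 551250 exactly 4 time(s).
Exponent of 5 = 4

4


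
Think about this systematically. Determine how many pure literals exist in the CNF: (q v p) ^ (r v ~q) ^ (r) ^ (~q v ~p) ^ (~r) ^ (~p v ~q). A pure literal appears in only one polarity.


Check each variable for pure literal status:
p: mixed (not pure)
q: mixed (not pure)
r: mixed (not pure)
Pure literal count = 0

0


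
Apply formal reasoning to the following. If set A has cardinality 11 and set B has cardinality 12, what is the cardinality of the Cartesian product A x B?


The Cartesian product A x B contains all ordered pairs (a, b).
|A x B| = |A| * |B| = 11 * 12 = 132

132


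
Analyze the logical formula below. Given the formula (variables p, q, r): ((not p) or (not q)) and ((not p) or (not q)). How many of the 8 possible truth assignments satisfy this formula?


Evaluate all 8 assignments for p, q, r:
p=0, q=0, r=0: 1
p=0, q=0, r=1: 1
p=0, q=1, r=0: 1
p=0, q=1, r=1: 1
p=1, q=0, r=0: 1
p=1, q=0, r=1: 1
p=1, q=1, r=0: 0
p=1, q=1, r=1: 0
Satisfying count = 6

6


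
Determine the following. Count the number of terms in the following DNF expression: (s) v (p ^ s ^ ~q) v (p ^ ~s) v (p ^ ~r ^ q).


A DNF formula is a disjunction of terms (conjunctions).
Terms are separated by v.
Counting the disjuncts: 4 terms.

4


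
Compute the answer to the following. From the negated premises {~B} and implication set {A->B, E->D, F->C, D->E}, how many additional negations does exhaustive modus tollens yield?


Initial negated facts: {~B}
Apply modus tollens to closure:
  ~B and A->B  =>  ~A
Final negated: {~A, ~B}
New negations: {~A}
Count = 1

1


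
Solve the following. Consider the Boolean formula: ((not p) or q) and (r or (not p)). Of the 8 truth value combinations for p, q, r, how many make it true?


Evaluate all 8 assignments for p, q, r:
p=0, q=0, r=0: 1
p=0, q=0, r=1: 1
p=0, q=1, r=0: 1
p=0, q=1, r=1: 1
p=1, q=0, r=0: 0
p=1, q=0, r=1: 0
p=1, q=1, r=0: 0
p=1, q=1, r=1: 1
Satisfying count = 5

5


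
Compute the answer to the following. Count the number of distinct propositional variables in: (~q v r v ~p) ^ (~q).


Identify each variable that appears in the formula.
Variables found: p, q, r
Count = 3

3


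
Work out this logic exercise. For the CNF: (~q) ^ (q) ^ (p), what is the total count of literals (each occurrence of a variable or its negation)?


Counting literals in each clause:
Clause 1: 1 literal(s)
Clause 2: 1 literal(s)
Clause 3: 1 literal(s)
Total = 3

3


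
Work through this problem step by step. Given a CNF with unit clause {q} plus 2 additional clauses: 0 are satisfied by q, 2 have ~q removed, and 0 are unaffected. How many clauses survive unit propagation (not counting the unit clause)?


Satisfied (removed): 0
Shortened (remain): 2
Unchanged (remain): 0
Remaining = 2 + 0 = 2

2


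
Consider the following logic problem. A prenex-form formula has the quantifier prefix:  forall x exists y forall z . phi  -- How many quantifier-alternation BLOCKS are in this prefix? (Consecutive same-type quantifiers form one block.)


Quantifier-type sequence: A E A  (A=forall, E=exists)
Group into maximal same-type runs:
  Ax1 | Ex1 | Ax1
Number of blocks = 3

3


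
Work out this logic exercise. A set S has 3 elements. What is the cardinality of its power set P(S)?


The power set of a set with n elements has 2^n elements.
|P(S)| = 2^3 = 8

8


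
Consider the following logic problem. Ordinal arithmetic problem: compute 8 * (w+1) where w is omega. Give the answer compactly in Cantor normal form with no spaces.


Compute 8 * (w+1).
Ordinal * is associative and left-distributive over +, but NOT commutative; for finite n>1, n*w = w but w*n stays w*n.
By left-distributivity: 8 * (w+1) = 8*w + 8*1 = w + 8 = w+8.
Result = w+8

w+8


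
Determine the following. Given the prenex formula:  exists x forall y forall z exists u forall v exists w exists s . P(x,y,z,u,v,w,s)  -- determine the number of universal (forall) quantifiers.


Quantifier prefix: exists x forall y forall z exists u forall v exists w exists s
Mark each quantifier type:
  E U U E U E E
Universal count = 3, Existential count = 4
Asked for universal (forall) quantifiers: 3

3


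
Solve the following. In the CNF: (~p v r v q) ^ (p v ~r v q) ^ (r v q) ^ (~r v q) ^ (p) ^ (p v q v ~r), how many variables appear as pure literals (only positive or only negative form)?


Check each variable for pure literal status:
p: mixed (not pure)
q: pure positive
r: mixed (not pure)
Pure literal count = 1

1


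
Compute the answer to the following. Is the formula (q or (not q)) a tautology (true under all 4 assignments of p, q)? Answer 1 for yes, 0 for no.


Check all 4 assignments:
p=0, q=0: 1
p=0, q=1: 1
p=1, q=0: 1
p=1, q=1: 1
Satisfying count = 4/4.
Tautology iff count = 4: yes.

1


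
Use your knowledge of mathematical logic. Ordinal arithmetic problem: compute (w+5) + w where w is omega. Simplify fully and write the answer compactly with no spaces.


Compute (w+5) + w.
Ordinal + is associative but NOT commutative; for finite n>0, n + w = w but w + n stays w+n.
(w+5) + w = w + (5+w) = w + w = w*2 (the finite tail 5 is absorbed by the right w).
Result = w*2

w*2


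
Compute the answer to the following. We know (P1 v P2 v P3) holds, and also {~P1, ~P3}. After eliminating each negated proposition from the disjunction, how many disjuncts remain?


Original disjuncts (3): P1, P2, P3
Negated (eliminate): ~P1, ~P3
Remaining disjuncts: P2
Count = 3 - 2 = 1

1


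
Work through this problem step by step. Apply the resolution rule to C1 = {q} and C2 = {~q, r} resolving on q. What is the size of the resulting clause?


Remove q from C1 and ~q from C2.
C1 remainder: {}
C2 remainder: {r}
Union (resolvent): {r}
Resolvent has 1 literal(s).

1


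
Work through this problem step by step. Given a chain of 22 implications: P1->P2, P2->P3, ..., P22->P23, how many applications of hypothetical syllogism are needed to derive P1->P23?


With 22 implications in a chain connecting 23 propositions:
P1->P2, P2->P3, ..., P22->P23
Steps needed = (number of implications) - 1 = 22 - 1 = 21

21


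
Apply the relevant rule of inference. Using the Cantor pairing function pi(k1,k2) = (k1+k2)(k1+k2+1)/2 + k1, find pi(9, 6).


k1 + k2 = 15
(k1+k2)(k1+k2+1)/2 = 15 * 16 / 2 = 120
pi = 120 + 9 = 129

129


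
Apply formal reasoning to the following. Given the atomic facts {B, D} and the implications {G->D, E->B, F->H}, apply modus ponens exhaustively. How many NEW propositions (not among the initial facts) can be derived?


Initial facts: {B, D}
Apply modus ponens to closure:
  (no implication fires)
Final known: {B, D}
New propositions: {(none)}
Count = 0

0


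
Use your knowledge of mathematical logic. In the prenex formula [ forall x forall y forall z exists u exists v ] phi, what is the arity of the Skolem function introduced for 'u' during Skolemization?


Quantifier prefix: forall x forall y forall z exists u exists v
'u' is existentially quantified at position 4.
Universal variables preceding it: x, y, z
Skolem function arity = 3

3


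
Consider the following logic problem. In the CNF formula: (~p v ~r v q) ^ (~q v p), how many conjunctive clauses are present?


A CNF formula is a conjunction of clauses.
Clauses are separated by ^.
Counting the conjuncts: 2 clauses.

2


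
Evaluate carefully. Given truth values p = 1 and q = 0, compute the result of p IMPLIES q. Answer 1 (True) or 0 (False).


p = 1, q = 0
Operation: p IMPLIES q
Evaluate: 1 IMPLIES 0 = 0

0


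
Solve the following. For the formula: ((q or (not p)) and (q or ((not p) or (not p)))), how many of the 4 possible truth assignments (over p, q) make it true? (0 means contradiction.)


Check all 4 assignments:
p=0, q=0: 1
p=0, q=1: 1
p=1, q=0: 0
p=1, q=1: 1
Count of True = 3

3


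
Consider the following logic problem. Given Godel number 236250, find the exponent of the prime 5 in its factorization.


Factorize 236250 by dividing by 5 repeatedly.
Division steps: 5 divides 236250 exactly 4 time(s).
Exponent of 5 = 4

4


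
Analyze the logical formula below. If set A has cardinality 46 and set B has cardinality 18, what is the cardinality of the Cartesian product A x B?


The Cartesian product A x B contains all ordered pairs (a, b).
|A x B| = |A| * |B| = 46 * 18 = 828

828


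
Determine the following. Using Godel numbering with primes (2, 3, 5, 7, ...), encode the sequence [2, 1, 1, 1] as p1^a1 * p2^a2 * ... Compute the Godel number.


Encode each element as an exponent of the corresponding prime:
  2^2 = 4
  3^1 = 3
  5^1 = 5
  7^1 = 7
Product = 4 * 3 * 5 * 7 = 420

420


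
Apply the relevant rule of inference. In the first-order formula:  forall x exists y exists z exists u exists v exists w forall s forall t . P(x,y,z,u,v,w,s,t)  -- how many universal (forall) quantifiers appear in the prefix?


Quantifier prefix: forall x exists y exists z exists u exists v exists w forall s forall t
Mark each quantifier type:
  U E E E E E U U
Universal count = 3, Existential count = 5
Asked for universal (forall) quantifiers: 3

3


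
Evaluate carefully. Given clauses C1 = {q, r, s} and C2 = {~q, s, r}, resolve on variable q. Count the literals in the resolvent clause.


Remove q from C1 and ~q from C2.
C1 remainder: {r, s}
C2 remainder: {s, r}
Union (resolvent): {r, s}
Resolvent has 2 literal(s).

2


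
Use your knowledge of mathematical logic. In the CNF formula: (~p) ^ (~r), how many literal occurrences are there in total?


Counting literals in each clause:
Clause 1: 1 literal(s)
Clause 2: 1 literal(s)
Total = 2

2


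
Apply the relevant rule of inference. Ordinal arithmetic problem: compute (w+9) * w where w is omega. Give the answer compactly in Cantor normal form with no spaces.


Compute (w+9) * w.
Ordinal * is associative and left-distributive over +, but NOT commutative; for finite n>1, n*w = w but w*n stays w*n.
(w+9) * w = sup{(w+9)*k : k<w} = sup{w*k+9} = w^2 (the +9 tail is absorbed in the limit).
Result = w^2

w^2


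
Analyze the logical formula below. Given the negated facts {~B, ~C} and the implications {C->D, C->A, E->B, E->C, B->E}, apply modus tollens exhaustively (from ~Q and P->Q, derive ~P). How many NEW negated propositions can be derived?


Initial negated facts: {~B, ~C}
Apply modus tollens to closure:
  ~B and E->B  =>  ~E
Final negated: {~B, ~C, ~E}
New negations: {~E}
Count = 1

1


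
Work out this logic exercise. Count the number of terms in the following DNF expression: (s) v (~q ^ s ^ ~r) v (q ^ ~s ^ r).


A DNF formula is a disjunction of terms (conjunctions).
Terms are separated by v.
Counting the disjuncts: 3 terms.

3


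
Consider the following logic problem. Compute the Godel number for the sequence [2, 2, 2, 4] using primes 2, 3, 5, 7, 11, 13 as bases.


Encode each element as an exponent of the corresponding prime:
  2^2 = 4
  3^2 = 9
  5^2 = 25
  7^4 = 2401
Product = 4 * 9 * 25 * 2401 = 2160900

2160900


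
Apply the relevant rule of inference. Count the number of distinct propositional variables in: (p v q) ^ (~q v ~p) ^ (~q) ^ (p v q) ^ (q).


Identify each variable that appears in the formula.
Variables found: p, q
Count = 2

2


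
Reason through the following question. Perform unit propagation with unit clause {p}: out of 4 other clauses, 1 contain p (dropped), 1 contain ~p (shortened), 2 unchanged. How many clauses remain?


Satisfied (removed): 1
Shortened (remain): 1
Unchanged (remain): 2
Remaining = 1 + 2 = 3

3


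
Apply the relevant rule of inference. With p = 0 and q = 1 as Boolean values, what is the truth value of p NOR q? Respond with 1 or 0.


p = 0, q = 1
Operation: p NOR q
Evaluate: 0 NOR 1 = 0

0


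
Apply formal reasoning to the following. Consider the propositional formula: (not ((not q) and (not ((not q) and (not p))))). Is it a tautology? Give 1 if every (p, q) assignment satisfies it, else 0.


Check all 4 assignments:
p=0, q=0: 1
p=0, q=1: 1
p=1, q=0: 0
p=1, q=1: 1
Satisfying count = 3/4.
Tautology iff count = 4: no.

0


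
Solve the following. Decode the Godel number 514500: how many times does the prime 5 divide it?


Factorize 514500 by dividing by 5 repeatedly.
Division steps: 5 divides 514500 exactly 3 time(s).
Exponent of 5 = 3

3


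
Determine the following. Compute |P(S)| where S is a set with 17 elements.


The power set of a set with n elements has 2^n elements.
|P(S)| = 2^17 = 131072

131072


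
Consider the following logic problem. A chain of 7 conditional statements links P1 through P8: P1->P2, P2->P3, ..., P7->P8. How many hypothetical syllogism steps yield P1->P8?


With 7 implications in a chain connecting 8 propositions:
P1->P2, P2->P3, ..., P7->P8
Steps needed = (number of implications) - 1 = 7 - 1 = 6

6


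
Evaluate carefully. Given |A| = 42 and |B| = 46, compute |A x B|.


The Cartesian product A x B contains all ordered pairs (a, b).
|A x B| = |A| * |B| = 42 * 46 = 1932

1932


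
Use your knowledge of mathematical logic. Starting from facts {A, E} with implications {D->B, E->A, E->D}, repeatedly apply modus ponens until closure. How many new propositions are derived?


Initial facts: {A, E}
Apply modus ponens to closure:
  E and E->D  =>  D
  D and D->B  =>  B
Final known: {A, B, D, E}
New propositions: {B, D}
Count = 2

2


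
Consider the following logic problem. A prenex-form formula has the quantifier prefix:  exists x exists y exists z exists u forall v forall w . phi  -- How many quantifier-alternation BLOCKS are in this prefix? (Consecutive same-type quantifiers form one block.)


Quantifier-type sequence: E E E E A A  (A=forall, E=exists)
Group into maximal same-type runs:
  Ex4 | Ax2
Number of blocks = 2

2


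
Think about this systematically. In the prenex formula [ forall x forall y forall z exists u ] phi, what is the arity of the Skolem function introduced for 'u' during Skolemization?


Quantifier prefix: forall x forall y forall z exists u
'u' is existentially quantified at position 4.
Universal variables preceding it: x, y, z
Skolem function arity = 3

3


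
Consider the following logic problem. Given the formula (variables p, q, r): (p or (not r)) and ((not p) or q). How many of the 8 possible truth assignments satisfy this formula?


Evaluate all 8 assignments for p, q, r:
p=0, q=0, r=0: 1
p=0, q=0, r=1: 0
p=0, q=1, r=0: 1
p=0, q=1, r=1: 0
p=1, q=0, r=0: 0
p=1, q=0, r=1: 0
p=1, q=1, r=0: 1
p=1, q=1, r=1: 1
Satisfying count = 4

4


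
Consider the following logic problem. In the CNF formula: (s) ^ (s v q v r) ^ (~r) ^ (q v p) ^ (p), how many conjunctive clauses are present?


A CNF formula is a conjunction of clauses.
Clauses are separated by ^.
Counting the conjuncts: 5 clauses.

5


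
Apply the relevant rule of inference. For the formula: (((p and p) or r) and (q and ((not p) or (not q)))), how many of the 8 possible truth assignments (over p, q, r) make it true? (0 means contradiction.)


Check all 8 assignments:
p=0, q=0, r=0: 0
p=0, q=0, r=1: 0
p=0, q=1, r=0: 0
p=0, q=1, r=1: 1
p=1, q=0, r=0: 0
p=1, q=0, r=1: 0
p=1, q=1, r=0: 0
p=1, q=1, r=1: 0
Count of True = 1

1


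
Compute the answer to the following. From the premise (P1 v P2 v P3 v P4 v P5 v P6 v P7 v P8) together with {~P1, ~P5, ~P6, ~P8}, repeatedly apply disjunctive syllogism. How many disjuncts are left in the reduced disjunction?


Original disjuncts (8): P1, P2, P3, P4, P5, P6, P7, P8
Negated (eliminate): ~P1, ~P5, ~P6, ~P8
Remaining disjuncts: P2, P3, P4, P7
Count = 8 - 4 = 4

4


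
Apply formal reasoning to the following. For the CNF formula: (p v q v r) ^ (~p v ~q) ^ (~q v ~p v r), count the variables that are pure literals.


Check each variable for pure literal status:
p: mixed (not pure)
q: mixed (not pure)
r: pure positive
Pure literal count = 1

1


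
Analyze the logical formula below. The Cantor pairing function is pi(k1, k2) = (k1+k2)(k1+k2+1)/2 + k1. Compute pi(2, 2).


k1 + k2 = 4
(k1+k2)(k1+k2+1)/2 = 4 * 5 / 2 = 10
pi = 10 + 2 = 12

12


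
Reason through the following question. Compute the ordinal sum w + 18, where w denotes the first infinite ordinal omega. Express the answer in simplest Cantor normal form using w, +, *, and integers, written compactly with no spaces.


Compute w + 18.
Ordinal + is associative but NOT commutative; for finite n>0, n + w = w but w + n stays w+n.
w + 18 is already in normal form (a successor ordinal beyond w).
Result = w+18

w+18


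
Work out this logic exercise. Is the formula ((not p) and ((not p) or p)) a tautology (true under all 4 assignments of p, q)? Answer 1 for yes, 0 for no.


Check all 4 assignments:
p=0, q=0: 1
p=0, q=1: 1
p=1, q=0: 0
p=1, q=1: 0
Satisfying count = 2/4.
Tautology iff count = 4: no.

0


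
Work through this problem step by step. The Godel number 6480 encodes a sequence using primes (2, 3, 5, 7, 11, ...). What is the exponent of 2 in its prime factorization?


Factorize 6480 by dividing by 2 repeatedly.
Division steps: 2 divides 6480 exactly 4 time(s).
Exponent of 2 = 4

4


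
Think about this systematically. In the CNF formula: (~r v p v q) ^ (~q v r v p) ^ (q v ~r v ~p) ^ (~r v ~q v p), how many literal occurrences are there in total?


Counting literals in each clause:
Clause 1: 3 literal(s)
Clause 2: 3 literal(s)
Clause 3: 3 literal(s)
Clause 4: 3 literal(s)
Total = 12

12


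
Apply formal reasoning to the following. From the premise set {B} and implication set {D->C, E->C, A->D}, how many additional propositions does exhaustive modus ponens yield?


Initial facts: {B}
Apply modus ponens to closure:
  (no implication fires)
Final known: {B}
New propositions: {(none)}
Count = 0

0


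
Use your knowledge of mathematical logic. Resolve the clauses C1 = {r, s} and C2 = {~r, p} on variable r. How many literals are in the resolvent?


Remove r from C1 and ~r from C2.
C1 remainder: {s}
C2 remainder: {p}
Union (resolvent): {p, s}
Resolvent has 2 literal(s).

2


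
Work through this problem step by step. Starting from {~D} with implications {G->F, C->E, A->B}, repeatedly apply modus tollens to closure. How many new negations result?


Initial negated facts: {~D}
Apply modus tollens to closure:
  (no implication fires)
Final negated: {~D}
New negations: {(none)}
Count = 0

0


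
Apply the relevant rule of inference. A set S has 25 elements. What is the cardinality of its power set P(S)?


The power set of a set with n elements has 2^n elements.
|P(S)| = 2^25 = 33554432

33554432


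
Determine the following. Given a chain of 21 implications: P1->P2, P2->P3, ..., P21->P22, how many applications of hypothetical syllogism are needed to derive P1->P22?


With 21 implications in a chain connecting 22 propositions:
P1->P2, P2->P3, ..., P21->P22
Steps needed = (number of implications) - 1 = 21 - 1 = 20

20


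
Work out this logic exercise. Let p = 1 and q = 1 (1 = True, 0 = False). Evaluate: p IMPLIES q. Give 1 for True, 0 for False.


p = 1, q = 1
Operation: p IMPLIES q
Evaluate: 1 IMPLIES 1 = 1

1


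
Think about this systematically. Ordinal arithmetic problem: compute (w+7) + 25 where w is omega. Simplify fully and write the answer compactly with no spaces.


Compute (w+7) + 25.
Ordinal + is associative but NOT commutative; for finite n>0, n + w = w but w + n stays w+n.
By associativity: (w+7) + 25 = w + (7+25) = w+32.
Result = w+32

w+32
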